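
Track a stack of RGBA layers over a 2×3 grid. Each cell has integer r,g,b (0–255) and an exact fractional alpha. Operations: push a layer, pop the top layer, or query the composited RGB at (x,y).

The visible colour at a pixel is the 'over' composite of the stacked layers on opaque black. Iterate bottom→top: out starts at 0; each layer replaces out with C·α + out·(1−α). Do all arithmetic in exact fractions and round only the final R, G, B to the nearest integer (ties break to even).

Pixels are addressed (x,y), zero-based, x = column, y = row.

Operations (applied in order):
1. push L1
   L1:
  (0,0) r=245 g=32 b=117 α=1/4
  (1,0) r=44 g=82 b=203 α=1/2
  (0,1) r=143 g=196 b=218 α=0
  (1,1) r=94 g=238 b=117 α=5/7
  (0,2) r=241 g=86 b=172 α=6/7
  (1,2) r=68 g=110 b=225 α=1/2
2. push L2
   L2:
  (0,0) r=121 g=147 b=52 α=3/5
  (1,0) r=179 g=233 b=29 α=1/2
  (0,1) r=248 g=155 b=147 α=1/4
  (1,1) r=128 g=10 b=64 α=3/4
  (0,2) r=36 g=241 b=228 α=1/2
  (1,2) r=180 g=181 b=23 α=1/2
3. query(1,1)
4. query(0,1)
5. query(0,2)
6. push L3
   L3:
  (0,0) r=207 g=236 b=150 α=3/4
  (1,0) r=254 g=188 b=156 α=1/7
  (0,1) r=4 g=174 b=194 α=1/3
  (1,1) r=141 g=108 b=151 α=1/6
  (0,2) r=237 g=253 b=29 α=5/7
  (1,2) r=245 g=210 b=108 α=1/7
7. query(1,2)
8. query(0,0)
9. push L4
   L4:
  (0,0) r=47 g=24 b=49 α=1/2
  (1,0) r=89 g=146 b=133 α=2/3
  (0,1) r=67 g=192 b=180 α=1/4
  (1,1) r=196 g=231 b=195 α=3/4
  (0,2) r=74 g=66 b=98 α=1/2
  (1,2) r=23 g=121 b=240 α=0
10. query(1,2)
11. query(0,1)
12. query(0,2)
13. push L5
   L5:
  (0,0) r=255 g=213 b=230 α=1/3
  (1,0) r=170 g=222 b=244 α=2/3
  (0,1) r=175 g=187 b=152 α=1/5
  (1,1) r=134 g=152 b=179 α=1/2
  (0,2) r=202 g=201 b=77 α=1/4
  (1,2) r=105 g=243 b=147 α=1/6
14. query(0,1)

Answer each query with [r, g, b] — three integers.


(1,1) stack=L1,L2; from [0,0,0]:
+L1 (α=5/7) → [470/7, 170, 585/7]
+L2 (α=3/4) → [1579/14, 50, 1929/28]
rounded: [113, 50, 69]

(0,1) stack=L1,L2; from [0,0,0]:
after L1 α=0: [0, 0, 0]
after L2 α=1/4: [62, 155/4, 147/4]
rounded: [62, 39, 37]

query (0,2) [L1,L2] — begin 0,0,0
L1 α=6/7: [1446/7, 516/7, 1032/7]
L2 α=1/2: [849/7, 2203/14, 1314/7]
= [121, 157, 188]

at x=1,y=2 over L1,L2,L3:
after L1 α=1/2: [34, 55, 225/2]
after L2 α=1/2: [107, 118, 271/4]
after L3 α=1/7: [887/7, 918/7, 147/2]
= [127, 131, 74]

at x=0,y=0 over L1,L2,L3:
+L1 (α=1/4) → [245/4, 8, 117/4]
+L2 (α=3/5) → [971/10, 457/5, 429/10]
+L3 (α=3/4) → [7181/40, 3997/20, 4929/40]
rounded: [180, 200, 123]

query (1,2) [L1,L2,L3,L4] — begin 0,0,0
+L1 (α=1/2) → [34, 55, 225/2]
+L2 (α=1/2) → [107, 118, 271/4]
+L3 (α=1/7) → [887/7, 918/7, 147/2]
+L4 (α=0) → [887/7, 918/7, 147/2]
rounded: [127, 131, 74]

(0,1) stack=L1,L2,L3,L4; from [0,0,0]:
L1 α=0: [0, 0, 0]
L2 α=1/4: [62, 155/4, 147/4]
L3 α=1/3: [128/3, 503/6, 535/6]
L4 α=1/4: [195/4, 887/8, 895/8]
→ [49, 111, 112]

query (0,2) [L1,L2,L3,L4] — begin 0,0,0
+L1 (α=6/7) → [1446/7, 516/7, 1032/7]
+L2 (α=1/2) → [849/7, 2203/14, 1314/7]
+L3 (α=5/7) → [9993/49, 11058/49, 3643/49]
+L4 (α=1/2) → [13619/98, 7146/49, 8445/98]
→ [139, 146, 86]

(0,1) stack=L1,L2,L3,L4,L5; from [0,0,0]:
L1 α=0: [0, 0, 0]
L2 α=1/4: [62, 155/4, 147/4]
L3 α=1/3: [128/3, 503/6, 535/6]
L4 α=1/4: [195/4, 887/8, 895/8]
L5 α=1/5: [74, 1261/10, 1199/10]
→ [74, 126, 120]


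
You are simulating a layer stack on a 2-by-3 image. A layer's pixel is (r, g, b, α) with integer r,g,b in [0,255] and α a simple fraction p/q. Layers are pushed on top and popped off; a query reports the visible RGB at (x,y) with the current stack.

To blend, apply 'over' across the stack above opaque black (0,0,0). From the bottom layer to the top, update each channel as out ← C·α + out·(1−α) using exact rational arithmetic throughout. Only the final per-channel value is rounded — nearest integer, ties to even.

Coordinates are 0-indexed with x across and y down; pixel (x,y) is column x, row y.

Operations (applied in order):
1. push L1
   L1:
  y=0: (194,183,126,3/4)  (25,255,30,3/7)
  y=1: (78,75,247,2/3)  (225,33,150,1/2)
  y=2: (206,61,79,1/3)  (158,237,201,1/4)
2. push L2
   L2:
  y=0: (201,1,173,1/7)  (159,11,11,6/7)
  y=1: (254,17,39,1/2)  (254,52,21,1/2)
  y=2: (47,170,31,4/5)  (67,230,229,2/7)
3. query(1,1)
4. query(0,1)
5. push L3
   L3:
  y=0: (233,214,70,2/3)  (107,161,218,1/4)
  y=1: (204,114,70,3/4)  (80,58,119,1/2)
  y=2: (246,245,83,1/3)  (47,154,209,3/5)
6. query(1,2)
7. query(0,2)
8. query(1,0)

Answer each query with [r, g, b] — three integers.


query (1,1) [L1,L2] — begin 0,0,0
after L1 α=1/2: [225/2, 33/2, 75]
after L2 α=1/2: [733/4, 137/4, 48]
→ [183, 34, 48]

(0,1) stack=L1,L2; from [0,0,0]:
L1 α=2/3: [52, 50, 494/3]
L2 α=1/2: [153, 67/2, 611/6]
= [153, 34, 102]

(1,2) stack=L1,L2,L3; from [0,0,0]:
+L1 (α=1/4) → [79/2, 237/4, 201/4]
+L2 (α=2/7) → [663/14, 3025/28, 2837/28]
+L3 (α=3/5) → [330/7, 9493/70, 2323/14]
rounded: [47, 136, 166]

at x=0,y=2 over L1,L2,L3:
L1 α=1/3: [206/3, 61/3, 79/3]
L2 α=4/5: [154/3, 2101/15, 451/15]
L3 α=1/3: [1046/9, 7877/45, 2147/45]
rounded: [116, 175, 48]

(1,0) stack=L1,L2,L3; from [0,0,0]:
+L1 (α=3/7) → [75/7, 765/7, 90/7]
+L2 (α=6/7) → [6753/49, 1227/49, 552/49]
+L3 (α=1/4) → [12751/98, 5785/98, 6169/98]
= [130, 59, 63]


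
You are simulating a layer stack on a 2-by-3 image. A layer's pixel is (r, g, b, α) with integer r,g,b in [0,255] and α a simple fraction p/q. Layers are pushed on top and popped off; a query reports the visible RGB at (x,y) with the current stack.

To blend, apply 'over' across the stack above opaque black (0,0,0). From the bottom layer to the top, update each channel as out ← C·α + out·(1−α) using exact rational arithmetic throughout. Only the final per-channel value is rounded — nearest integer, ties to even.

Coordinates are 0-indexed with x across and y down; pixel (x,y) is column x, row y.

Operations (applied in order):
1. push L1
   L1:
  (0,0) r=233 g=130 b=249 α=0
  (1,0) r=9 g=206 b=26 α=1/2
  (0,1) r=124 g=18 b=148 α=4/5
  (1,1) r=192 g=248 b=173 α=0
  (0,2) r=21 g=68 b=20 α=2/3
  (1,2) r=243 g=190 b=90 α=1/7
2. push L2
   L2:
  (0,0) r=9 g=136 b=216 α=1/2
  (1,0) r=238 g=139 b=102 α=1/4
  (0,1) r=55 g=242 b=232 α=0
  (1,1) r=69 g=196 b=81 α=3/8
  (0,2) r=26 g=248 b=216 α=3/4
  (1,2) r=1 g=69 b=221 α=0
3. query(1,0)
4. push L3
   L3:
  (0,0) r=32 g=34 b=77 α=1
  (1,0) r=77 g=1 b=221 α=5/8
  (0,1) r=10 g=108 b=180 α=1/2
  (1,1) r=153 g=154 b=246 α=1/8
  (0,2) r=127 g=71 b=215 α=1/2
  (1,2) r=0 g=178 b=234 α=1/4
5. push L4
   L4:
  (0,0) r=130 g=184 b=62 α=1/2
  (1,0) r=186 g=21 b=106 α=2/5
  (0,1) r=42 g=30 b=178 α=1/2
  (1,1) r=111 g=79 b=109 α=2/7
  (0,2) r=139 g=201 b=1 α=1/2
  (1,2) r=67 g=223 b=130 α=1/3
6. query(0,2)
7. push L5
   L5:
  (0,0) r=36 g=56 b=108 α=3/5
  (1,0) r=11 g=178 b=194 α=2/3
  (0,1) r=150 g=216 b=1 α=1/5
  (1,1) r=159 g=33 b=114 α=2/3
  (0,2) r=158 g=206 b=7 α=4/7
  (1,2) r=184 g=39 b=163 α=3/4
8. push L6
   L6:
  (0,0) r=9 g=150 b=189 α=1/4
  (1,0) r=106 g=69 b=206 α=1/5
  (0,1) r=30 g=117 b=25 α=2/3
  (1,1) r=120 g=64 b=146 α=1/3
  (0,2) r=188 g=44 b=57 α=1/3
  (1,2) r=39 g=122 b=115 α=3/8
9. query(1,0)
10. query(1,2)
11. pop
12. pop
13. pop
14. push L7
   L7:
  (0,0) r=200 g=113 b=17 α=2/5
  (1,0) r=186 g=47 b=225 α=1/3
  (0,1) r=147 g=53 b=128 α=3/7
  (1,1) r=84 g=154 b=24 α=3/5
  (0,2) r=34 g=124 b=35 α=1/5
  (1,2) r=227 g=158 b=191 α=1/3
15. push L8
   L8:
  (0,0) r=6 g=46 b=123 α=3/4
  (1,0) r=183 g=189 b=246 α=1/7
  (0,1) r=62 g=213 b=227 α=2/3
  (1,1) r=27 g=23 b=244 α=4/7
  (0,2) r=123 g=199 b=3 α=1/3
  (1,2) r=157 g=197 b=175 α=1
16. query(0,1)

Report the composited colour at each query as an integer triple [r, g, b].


query (1,0) [L1,L2] — begin 0,0,0
+L1 (α=1/2) → [9/2, 103, 13]
+L2 (α=1/4) → [503/8, 112, 141/4]
= [63, 112, 35]

(0,2) stack=L1,L2,L3,L4; from [0,0,0]:
after L1 α=2/3: [14, 136/3, 40/3]
after L2 α=3/4: [23, 592/3, 496/3]
after L3 α=1/2: [75, 805/6, 1141/6]
after L4 α=1/2: [107, 2011/12, 1147/12]
rounded: [107, 168, 96]

at x=1,y=0 over L1,L2,L3,L4,L5,L6:
after L1 α=1/2: [9/2, 103, 13]
after L2 α=1/4: [503/8, 112, 141/4]
after L3 α=5/8: [4589/64, 341/8, 4843/32]
after L4 α=2/5: [7515/64, 1359/40, 21313/160]
after L5 α=2/3: [8923/192, 15599/120, 83393/480]
after L6 α=1/5: [14011/240, 17669/150, 108113/600]
→ [58, 118, 180]

at x=1,y=2 over L1,L2,L3,L4,L5,L6:
after L1 α=1/7: [243/7, 190/7, 90/7]
after L2 α=0: [243/7, 190/7, 90/7]
after L3 α=1/4: [729/28, 454/7, 477/7]
after L4 α=1/3: [1667/42, 823/7, 1864/21]
after L5 α=3/4: [24851/168, 821/14, 12133/84]
after L6 α=3/8: [143911/1344, 9229/112, 89645/672]
rounded: [107, 82, 133]

at x=0,y=1 over L1,L2,L3,L7,L8:
after L1 α=4/5: [496/5, 72/5, 592/5]
after L2 α=0: [496/5, 72/5, 592/5]
after L3 α=1/2: [273/5, 306/5, 746/5]
after L7 α=3/7: [471/5, 2019/35, 4904/35]
after L8 α=2/3: [1091/15, 5643/35, 20794/105]
rounded: [73, 161, 198]


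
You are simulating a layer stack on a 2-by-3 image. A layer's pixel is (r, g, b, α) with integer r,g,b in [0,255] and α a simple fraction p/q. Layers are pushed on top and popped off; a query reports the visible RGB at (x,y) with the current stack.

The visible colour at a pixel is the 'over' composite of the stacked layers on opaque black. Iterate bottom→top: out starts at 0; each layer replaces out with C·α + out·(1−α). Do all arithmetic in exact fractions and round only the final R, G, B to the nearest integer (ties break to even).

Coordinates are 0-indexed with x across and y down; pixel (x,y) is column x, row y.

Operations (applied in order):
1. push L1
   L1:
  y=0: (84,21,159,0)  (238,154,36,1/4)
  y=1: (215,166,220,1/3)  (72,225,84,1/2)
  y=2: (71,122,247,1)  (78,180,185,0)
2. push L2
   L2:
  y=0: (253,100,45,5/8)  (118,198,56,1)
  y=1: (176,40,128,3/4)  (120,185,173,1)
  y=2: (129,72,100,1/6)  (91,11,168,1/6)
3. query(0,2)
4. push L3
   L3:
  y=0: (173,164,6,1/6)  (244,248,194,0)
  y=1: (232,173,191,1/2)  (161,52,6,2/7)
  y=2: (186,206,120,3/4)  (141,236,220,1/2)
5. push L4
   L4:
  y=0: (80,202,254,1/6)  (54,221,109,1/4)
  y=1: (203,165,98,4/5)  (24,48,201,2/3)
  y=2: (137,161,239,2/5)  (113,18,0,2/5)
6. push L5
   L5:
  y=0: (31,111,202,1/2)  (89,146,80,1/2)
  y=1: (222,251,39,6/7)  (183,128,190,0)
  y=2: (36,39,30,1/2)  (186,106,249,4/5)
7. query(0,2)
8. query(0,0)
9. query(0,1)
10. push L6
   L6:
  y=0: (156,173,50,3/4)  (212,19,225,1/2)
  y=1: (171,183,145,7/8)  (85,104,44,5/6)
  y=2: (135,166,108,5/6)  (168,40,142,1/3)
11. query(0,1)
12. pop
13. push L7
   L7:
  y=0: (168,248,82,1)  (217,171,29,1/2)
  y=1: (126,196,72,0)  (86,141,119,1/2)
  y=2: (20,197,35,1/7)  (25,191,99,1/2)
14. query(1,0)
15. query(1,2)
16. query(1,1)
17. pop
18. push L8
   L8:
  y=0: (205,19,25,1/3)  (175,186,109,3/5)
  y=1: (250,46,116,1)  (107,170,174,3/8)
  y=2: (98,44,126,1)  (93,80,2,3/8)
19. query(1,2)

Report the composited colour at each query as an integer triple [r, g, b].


at x=0,y=2 over L1,L2:
L1 α=1: [71, 122, 247]
L2 α=1/6: [242/3, 341/3, 445/2]
rounded: [81, 114, 222]

(0,2) stack=L1,L2,L3,L4,L5; from [0,0,0]:
after L1 α=1: [71, 122, 247]
after L2 α=1/6: [242/3, 341/3, 445/2]
after L3 α=3/4: [479/3, 2195/12, 1165/8]
after L4 α=2/5: [753/5, 3483/20, 7319/40]
after L5 α=1/2: [933/10, 4263/40, 8519/80]
→ [93, 107, 106]

at x=0,y=0 over L1,L2,L3,L4,L5:
after L1 α=0: [0, 0, 0]
after L2 α=5/8: [1265/8, 125/2, 225/8]
after L3 α=1/6: [7709/48, 953/12, 391/16]
after L4 α=1/6: [42385/288, 7189/72, 6019/96]
after L5 α=1/2: [51313/576, 15181/144, 25411/192]
→ [89, 105, 132]

at x=0,y=1 over L1,L2,L3,L4,L5:
+L1 (α=1/3) → [215/3, 166/3, 220/3]
+L2 (α=3/4) → [1799/12, 263/6, 343/3]
+L3 (α=1/2) → [4583/24, 1301/12, 458/3]
+L4 (α=4/5) → [24071/120, 9221/60, 1634/15]
+L5 (α=6/7) → [26273/120, 99581/420, 5144/105]
→ [219, 237, 49]

at x=0,y=1 over L1,L2,L3,L4,L5,L6:
L1 α=1/3: [215/3, 166/3, 220/3]
L2 α=3/4: [1799/12, 263/6, 343/3]
L3 α=1/2: [4583/24, 1301/12, 458/3]
L4 α=4/5: [24071/120, 9221/60, 1634/15]
L5 α=6/7: [26273/120, 99581/420, 5144/105]
L6 α=7/8: [169913/960, 637601/3360, 111719/840]
= [177, 190, 133]

at x=1,y=0 over L1,L2,L3,L4,L5,L7:
L1 α=1/4: [119/2, 77/2, 9]
L2 α=1: [118, 198, 56]
L3 α=0: [118, 198, 56]
L4 α=1/4: [102, 815/4, 277/4]
L5 α=1/2: [191/2, 1399/8, 597/8]
L7 α=1/2: [625/4, 2767/16, 829/16]
rounded: [156, 173, 52]

query (1,2) [L1,L2,L3,L4,L5,L7] — begin 0,0,0
after L1 α=0: [0, 0, 0]
after L2 α=1/6: [91/6, 11/6, 28]
after L3 α=1/2: [937/12, 1427/12, 124]
after L4 α=2/5: [1841/20, 1571/20, 372/5]
after L5 α=4/5: [16721/100, 10051/100, 5352/25]
after L7 α=1/2: [19221/200, 29151/200, 7827/50]
→ [96, 146, 157]

(1,1) stack=L1,L2,L3,L4,L5,L7; from [0,0,0]:
after L1 α=1/2: [36, 225/2, 42]
after L2 α=1: [120, 185, 173]
after L3 α=2/7: [922/7, 147, 877/7]
after L4 α=2/3: [1258/21, 81, 3691/21]
after L5 α=0: [1258/21, 81, 3691/21]
after L7 α=1/2: [1532/21, 111, 3095/21]
rounded: [73, 111, 147]

(1,2) stack=L1,L2,L3,L4,L5,L8; from [0,0,0]:
+L1 (α=0) → [0, 0, 0]
+L2 (α=1/6) → [91/6, 11/6, 28]
+L3 (α=1/2) → [937/12, 1427/12, 124]
+L4 (α=2/5) → [1841/20, 1571/20, 372/5]
+L5 (α=4/5) → [16721/100, 10051/100, 5352/25]
+L8 (α=3/8) → [22301/160, 14851/160, 2691/20]
rounded: [139, 93, 135]


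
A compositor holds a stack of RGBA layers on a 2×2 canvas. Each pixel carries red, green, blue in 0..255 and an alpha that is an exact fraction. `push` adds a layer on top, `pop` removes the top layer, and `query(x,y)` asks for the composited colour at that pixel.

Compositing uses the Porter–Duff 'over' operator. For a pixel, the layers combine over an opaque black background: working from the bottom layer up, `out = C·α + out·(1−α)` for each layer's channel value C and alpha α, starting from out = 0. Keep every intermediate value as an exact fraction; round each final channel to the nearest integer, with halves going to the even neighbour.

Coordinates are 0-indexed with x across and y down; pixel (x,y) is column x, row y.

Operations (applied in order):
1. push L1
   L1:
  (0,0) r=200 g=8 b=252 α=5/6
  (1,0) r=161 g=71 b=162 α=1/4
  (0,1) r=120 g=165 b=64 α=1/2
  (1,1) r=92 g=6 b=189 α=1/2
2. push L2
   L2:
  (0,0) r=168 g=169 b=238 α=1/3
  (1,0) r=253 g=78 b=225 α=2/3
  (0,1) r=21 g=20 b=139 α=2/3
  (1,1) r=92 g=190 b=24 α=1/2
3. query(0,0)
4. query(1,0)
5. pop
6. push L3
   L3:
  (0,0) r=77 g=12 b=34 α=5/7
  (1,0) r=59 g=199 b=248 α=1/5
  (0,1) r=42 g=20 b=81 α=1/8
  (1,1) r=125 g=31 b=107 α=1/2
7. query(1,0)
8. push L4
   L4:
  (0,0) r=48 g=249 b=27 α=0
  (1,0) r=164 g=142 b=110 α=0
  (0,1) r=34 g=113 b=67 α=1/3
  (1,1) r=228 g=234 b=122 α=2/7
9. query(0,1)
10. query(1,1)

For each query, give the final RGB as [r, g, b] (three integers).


query (0,0) [L1,L2] — begin 0,0,0
+L1 (α=5/6) → [500/3, 20/3, 210]
+L2 (α=1/3) → [1504/9, 547/9, 658/3]
= [167, 61, 219]

at x=1,y=0 over L1,L2:
+L1 (α=1/4) → [161/4, 71/4, 81/2]
+L2 (α=2/3) → [2185/12, 695/12, 327/2]
= [182, 58, 164]

(1,0) stack=L1,L3; from [0,0,0]:
L1 α=1/4: [161/4, 71/4, 81/2]
L3 α=1/5: [44, 54, 82]
rounded: [44, 54, 82]

(0,1) stack=L1,L3,L4; from [0,0,0]:
L1 α=1/2: [60, 165/2, 32]
L3 α=1/8: [231/4, 1195/16, 305/8]
L4 α=1/3: [299/6, 2099/24, 191/4]
= [50, 87, 48]

query (1,1) [L1,L3,L4] — begin 0,0,0
after L1 α=1/2: [46, 3, 189/2]
after L3 α=1/2: [171/2, 17, 403/4]
after L4 α=2/7: [1767/14, 79, 2991/28]
→ [126, 79, 107]


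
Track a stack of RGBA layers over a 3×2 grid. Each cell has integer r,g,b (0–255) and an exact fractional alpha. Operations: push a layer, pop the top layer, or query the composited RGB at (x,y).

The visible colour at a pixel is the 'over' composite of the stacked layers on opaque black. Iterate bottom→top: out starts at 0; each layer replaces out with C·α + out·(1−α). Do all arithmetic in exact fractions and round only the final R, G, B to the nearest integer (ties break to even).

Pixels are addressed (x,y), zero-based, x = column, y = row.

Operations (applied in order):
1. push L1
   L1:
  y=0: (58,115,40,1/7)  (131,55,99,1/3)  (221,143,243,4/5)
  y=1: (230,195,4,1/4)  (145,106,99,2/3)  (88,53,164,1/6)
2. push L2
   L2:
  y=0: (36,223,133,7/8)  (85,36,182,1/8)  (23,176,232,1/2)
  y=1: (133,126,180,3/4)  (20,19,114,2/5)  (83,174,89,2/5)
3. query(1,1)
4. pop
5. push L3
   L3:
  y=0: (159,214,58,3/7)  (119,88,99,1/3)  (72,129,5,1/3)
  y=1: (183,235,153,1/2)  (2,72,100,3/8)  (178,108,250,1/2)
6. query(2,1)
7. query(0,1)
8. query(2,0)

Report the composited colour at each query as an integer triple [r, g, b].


query (1,1) [L1,L2] — begin 0,0,0
+L1 (α=2/3) → [290/3, 212/3, 66]
+L2 (α=2/5) → [66, 50, 426/5]
= [66, 50, 85]

at x=2,y=1 over L1,L3:
L1 α=1/6: [44/3, 53/6, 82/3]
L3 α=1/2: [289/3, 701/12, 416/3]
= [96, 58, 139]

query (0,1) [L1,L3] — begin 0,0,0
+L1 (α=1/4) → [115/2, 195/4, 1]
+L3 (α=1/2) → [481/4, 1135/8, 77]
= [120, 142, 77]

at x=2,y=0 over L1,L3:
after L1 α=4/5: [884/5, 572/5, 972/5]
after L3 α=1/3: [2128/15, 1789/15, 1969/15]
rounded: [142, 119, 131]


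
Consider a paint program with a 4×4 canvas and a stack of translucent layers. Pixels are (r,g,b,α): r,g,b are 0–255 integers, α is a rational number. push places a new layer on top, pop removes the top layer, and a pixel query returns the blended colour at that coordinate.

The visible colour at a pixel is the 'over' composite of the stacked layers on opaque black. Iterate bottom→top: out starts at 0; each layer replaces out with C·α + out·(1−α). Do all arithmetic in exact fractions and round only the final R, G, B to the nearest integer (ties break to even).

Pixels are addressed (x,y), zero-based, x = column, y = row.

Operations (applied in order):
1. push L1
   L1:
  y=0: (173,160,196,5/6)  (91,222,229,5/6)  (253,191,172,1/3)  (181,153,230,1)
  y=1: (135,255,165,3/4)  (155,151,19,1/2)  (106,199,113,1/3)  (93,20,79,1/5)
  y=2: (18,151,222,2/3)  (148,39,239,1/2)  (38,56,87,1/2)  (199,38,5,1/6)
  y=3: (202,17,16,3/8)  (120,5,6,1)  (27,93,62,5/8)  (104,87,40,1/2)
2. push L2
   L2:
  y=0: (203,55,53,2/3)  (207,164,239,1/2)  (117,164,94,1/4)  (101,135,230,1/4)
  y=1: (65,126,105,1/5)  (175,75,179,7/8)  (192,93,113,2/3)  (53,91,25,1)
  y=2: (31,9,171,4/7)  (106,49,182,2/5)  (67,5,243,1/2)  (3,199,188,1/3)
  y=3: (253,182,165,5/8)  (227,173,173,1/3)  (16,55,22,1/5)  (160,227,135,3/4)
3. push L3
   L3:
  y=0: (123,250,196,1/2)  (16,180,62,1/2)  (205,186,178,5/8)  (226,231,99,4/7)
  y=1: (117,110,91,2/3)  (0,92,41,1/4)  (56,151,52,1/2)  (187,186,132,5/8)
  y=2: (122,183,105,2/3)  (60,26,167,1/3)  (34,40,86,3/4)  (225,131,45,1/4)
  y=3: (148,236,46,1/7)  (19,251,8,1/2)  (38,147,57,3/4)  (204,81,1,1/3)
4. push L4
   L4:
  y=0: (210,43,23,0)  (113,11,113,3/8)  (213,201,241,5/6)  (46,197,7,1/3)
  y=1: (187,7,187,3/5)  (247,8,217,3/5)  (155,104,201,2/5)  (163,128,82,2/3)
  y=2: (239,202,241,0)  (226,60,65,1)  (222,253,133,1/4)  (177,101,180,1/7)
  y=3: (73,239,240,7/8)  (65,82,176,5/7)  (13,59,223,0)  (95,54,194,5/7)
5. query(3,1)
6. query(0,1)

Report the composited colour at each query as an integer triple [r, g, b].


(3,1) stack=L1,L2,L3,L4; from [0,0,0]:
after L1 α=1/5: [93/5, 4, 79/5]
after L2 α=1: [53, 91, 25]
after L3 α=5/8: [547/4, 1203/8, 735/8]
after L4 α=2/3: [617/4, 3251/24, 2047/24]
= [154, 135, 85]

(0,1) stack=L1,L2,L3,L4; from [0,0,0]:
+L1 (α=3/4) → [405/4, 765/4, 495/4]
+L2 (α=1/5) → [94, 891/5, 120]
+L3 (α=2/3) → [328/3, 1991/15, 302/3]
+L4 (α=3/5) → [2339/15, 4297/75, 2287/15]
= [156, 57, 152]


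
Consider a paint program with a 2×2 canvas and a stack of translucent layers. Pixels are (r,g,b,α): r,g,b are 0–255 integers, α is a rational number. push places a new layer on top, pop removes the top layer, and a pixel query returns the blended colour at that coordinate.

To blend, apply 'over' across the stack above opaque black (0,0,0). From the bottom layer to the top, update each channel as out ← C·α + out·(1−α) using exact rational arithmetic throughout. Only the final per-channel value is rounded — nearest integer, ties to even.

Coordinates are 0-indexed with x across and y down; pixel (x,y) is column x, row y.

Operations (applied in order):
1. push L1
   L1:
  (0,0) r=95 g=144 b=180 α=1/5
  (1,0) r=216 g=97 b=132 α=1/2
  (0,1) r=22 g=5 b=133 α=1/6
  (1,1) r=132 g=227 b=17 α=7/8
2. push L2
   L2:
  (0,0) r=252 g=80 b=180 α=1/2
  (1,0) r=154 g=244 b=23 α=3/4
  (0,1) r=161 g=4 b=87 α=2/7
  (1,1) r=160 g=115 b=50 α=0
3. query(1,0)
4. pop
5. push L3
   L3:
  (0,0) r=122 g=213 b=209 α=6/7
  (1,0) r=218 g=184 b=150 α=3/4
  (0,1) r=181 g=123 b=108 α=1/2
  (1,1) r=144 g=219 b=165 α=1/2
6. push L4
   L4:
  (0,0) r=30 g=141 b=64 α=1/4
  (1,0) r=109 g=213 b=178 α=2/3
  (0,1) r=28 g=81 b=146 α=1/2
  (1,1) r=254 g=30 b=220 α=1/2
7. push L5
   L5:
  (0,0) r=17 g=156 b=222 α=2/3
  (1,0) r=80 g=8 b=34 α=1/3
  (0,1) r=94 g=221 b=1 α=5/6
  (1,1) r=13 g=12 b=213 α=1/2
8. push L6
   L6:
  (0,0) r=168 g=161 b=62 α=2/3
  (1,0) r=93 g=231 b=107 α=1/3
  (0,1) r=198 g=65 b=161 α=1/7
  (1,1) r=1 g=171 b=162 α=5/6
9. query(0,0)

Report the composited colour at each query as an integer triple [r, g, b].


query (1,0) [L1,L2] — begin 0,0,0
+L1 (α=1/2) → [108, 97/2, 66]
+L2 (α=3/4) → [285/2, 1561/8, 135/4]
rounded: [142, 195, 34]

at x=0,y=0 over L1,L3,L4,L5,L6:
after L1 α=1/5: [19, 144/5, 36]
after L3 α=6/7: [751/7, 6534/35, 1290/7]
after L4 α=1/4: [2463/28, 24537/140, 2159/14]
after L5 α=2/3: [3415/84, 22739/140, 8375/42]
after L6 α=2/3: [31639/252, 67819/420, 13583/126]
→ [126, 161, 108]


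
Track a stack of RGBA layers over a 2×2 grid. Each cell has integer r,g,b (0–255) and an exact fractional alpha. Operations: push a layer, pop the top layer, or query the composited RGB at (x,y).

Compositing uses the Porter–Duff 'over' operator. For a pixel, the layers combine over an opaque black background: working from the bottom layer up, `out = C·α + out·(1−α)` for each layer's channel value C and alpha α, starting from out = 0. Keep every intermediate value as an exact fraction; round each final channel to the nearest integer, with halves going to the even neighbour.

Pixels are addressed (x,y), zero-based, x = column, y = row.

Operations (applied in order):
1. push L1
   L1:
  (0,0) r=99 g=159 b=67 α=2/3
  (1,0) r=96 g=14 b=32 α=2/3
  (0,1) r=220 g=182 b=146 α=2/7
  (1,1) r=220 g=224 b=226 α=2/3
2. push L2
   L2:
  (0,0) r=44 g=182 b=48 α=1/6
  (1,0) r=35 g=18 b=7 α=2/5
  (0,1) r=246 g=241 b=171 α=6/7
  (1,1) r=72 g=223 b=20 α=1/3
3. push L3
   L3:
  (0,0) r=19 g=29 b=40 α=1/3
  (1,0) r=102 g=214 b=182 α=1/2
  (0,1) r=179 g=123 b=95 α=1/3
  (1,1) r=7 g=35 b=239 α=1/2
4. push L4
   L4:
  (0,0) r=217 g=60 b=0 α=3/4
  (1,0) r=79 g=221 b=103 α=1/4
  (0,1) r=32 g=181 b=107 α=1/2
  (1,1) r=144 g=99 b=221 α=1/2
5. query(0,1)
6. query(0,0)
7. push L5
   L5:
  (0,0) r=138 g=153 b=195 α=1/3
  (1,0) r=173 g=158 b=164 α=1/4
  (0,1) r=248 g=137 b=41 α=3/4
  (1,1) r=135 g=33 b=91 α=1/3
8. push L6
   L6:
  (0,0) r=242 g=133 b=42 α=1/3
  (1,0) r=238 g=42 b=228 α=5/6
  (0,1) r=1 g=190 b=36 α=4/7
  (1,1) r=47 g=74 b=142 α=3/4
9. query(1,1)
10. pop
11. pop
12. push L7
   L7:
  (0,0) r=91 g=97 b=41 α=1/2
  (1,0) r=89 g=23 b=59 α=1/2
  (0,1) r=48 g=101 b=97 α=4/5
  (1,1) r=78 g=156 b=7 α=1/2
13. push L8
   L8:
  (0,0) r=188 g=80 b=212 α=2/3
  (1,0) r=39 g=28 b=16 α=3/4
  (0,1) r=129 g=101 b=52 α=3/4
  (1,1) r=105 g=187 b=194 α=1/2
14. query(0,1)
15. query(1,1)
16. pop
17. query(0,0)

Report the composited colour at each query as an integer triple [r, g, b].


(0,1) stack=L1,L2,L3,L4; from [0,0,0]:
after L1 α=2/7: [440/7, 52, 292/7]
after L2 α=6/7: [10772/49, 214, 7474/49]
after L3 α=1/3: [10105/49, 551/3, 19603/147]
after L4 α=1/2: [11673/98, 547/3, 17666/147]
→ [119, 182, 120]

(0,0) stack=L1,L2,L3,L4; from [0,0,0]:
+L1 (α=2/3) → [66, 106, 134/3]
+L2 (α=1/6) → [187/3, 356/3, 407/9]
+L3 (α=1/3) → [431/9, 799/9, 1174/27]
+L4 (α=3/4) → [3145/18, 2419/36, 587/54]
→ [175, 67, 11]

at x=1,y=1 over L1,L2,L3,L4,L5,L6:
L1 α=2/3: [440/3, 448/3, 452/3]
L2 α=1/3: [1096/9, 1565/9, 964/9]
L3 α=1/2: [1159/18, 940/9, 3115/18]
L4 α=1/2: [3751/36, 1831/18, 7093/36]
L5 α=1/3: [6181/54, 2128/27, 8731/54]
L6 α=3/4: [13795/216, 4061/54, 31735/216]
= [64, 75, 147]

(0,1) stack=L1,L2,L3,L4,L7,L8; from [0,0,0]:
+L1 (α=2/7) → [440/7, 52, 292/7]
+L2 (α=6/7) → [10772/49, 214, 7474/49]
+L3 (α=1/3) → [10105/49, 551/3, 19603/147]
+L4 (α=1/2) → [11673/98, 547/3, 17666/147]
+L7 (α=4/5) → [30489/490, 1759/15, 74702/735]
+L8 (α=3/4) → [220119/1960, 1576/15, 94681/1470]
= [112, 105, 64]

(1,1) stack=L1,L2,L3,L4,L7,L8; from [0,0,0]:
after L1 α=2/3: [440/3, 448/3, 452/3]
after L2 α=1/3: [1096/9, 1565/9, 964/9]
after L3 α=1/2: [1159/18, 940/9, 3115/18]
after L4 α=1/2: [3751/36, 1831/18, 7093/36]
after L7 α=1/2: [6559/72, 4639/36, 7345/72]
after L8 α=1/2: [14119/144, 11371/72, 21313/144]
rounded: [98, 158, 148]

at x=0,y=0 over L1,L2,L3,L4,L7:
+L1 (α=2/3) → [66, 106, 134/3]
+L2 (α=1/6) → [187/3, 356/3, 407/9]
+L3 (α=1/3) → [431/9, 799/9, 1174/27]
+L4 (α=3/4) → [3145/18, 2419/36, 587/54]
+L7 (α=1/2) → [4783/36, 5911/72, 2801/108]
→ [133, 82, 26]


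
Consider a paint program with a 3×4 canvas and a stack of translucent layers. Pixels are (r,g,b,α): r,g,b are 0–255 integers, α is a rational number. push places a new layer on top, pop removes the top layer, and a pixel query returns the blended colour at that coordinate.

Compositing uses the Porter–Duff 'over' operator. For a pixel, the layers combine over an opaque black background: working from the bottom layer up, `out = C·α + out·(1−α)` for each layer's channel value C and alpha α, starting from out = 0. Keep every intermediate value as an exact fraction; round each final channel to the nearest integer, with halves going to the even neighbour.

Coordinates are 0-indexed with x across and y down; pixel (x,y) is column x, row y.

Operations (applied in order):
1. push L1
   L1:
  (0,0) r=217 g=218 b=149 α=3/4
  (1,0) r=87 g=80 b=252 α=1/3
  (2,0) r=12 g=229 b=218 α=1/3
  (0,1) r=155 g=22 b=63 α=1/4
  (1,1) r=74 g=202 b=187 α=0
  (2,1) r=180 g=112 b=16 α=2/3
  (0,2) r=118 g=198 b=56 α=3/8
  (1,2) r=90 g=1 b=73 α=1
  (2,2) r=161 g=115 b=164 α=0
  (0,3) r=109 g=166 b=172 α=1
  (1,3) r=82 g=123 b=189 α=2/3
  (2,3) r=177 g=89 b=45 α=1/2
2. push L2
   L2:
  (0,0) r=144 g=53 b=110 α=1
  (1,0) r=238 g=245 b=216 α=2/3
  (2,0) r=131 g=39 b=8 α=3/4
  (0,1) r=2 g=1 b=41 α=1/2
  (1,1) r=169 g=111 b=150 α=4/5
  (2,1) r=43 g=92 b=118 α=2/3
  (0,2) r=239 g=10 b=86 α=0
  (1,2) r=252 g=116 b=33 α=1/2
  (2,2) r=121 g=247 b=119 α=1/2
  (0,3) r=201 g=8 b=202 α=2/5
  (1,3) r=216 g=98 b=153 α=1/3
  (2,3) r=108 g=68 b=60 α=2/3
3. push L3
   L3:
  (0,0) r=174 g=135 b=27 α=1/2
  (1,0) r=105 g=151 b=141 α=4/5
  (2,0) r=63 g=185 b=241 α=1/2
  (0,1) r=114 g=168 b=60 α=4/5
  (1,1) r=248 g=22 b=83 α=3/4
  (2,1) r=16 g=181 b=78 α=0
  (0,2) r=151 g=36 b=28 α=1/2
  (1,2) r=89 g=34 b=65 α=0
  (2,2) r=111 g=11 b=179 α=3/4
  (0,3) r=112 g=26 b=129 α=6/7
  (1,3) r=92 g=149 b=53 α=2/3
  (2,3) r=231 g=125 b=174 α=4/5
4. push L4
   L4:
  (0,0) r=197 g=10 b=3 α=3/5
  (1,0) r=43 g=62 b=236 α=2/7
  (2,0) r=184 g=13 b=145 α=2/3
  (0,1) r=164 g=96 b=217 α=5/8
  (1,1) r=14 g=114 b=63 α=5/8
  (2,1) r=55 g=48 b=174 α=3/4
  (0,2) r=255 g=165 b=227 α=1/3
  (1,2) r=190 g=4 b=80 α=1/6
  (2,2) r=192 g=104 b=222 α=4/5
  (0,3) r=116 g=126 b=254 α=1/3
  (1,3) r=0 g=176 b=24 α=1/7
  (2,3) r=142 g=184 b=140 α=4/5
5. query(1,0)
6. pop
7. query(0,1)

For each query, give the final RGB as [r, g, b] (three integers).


at x=1,y=0 over L1,L2,L3,L4:
+L1 (α=1/3) → [29, 80/3, 84]
+L2 (α=2/3) → [505/3, 1550/9, 172]
+L3 (α=4/5) → [353/3, 6986/45, 736/5]
+L4 (α=2/7) → [289/3, 8102/63, 1208/7]
rounded: [96, 129, 173]

at x=0,y=1 over L1,L2,L3:
L1 α=1/4: [155/4, 11/2, 63/4]
L2 α=1/2: [163/8, 13/4, 227/8]
L3 α=4/5: [3811/40, 2701/20, 2147/40]
rounded: [95, 135, 54]


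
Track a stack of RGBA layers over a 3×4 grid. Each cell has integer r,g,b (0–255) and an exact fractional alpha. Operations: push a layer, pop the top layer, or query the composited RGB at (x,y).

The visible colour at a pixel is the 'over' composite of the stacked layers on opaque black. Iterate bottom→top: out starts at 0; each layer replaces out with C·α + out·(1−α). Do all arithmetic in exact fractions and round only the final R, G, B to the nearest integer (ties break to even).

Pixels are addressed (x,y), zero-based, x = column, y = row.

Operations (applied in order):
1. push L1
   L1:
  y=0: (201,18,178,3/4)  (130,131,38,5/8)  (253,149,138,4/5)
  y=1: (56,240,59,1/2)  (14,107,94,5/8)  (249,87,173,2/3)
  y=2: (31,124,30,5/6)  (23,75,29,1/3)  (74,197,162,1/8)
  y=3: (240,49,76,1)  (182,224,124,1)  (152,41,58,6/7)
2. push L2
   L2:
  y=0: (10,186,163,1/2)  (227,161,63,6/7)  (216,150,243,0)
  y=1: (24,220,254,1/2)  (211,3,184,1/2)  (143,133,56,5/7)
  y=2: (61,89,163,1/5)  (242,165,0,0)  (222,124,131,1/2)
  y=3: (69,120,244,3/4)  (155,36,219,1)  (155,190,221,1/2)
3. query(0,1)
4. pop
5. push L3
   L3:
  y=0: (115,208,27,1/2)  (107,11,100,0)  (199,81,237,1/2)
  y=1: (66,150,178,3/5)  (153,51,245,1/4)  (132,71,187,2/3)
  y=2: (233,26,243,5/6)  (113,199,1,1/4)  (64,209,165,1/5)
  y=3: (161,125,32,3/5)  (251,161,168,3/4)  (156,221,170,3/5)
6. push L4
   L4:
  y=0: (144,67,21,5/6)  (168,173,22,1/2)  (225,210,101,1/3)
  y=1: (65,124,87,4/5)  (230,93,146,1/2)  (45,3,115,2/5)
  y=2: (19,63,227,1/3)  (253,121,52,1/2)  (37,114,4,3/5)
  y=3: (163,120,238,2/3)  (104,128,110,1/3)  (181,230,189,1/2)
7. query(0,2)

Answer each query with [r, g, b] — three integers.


query (0,1) [L1,L2] — begin 0,0,0
+L1 (α=1/2) → [28, 120, 59/2]
+L2 (α=1/2) → [26, 170, 567/4]
= [26, 170, 142]

(0,2) stack=L1,L3,L4; from [0,0,0]:
+L1 (α=5/6) → [155/6, 310/3, 25]
+L3 (α=5/6) → [7145/36, 350/9, 620/3]
+L4 (α=1/3) → [7487/54, 1267/27, 1921/9]
→ [139, 47, 213]


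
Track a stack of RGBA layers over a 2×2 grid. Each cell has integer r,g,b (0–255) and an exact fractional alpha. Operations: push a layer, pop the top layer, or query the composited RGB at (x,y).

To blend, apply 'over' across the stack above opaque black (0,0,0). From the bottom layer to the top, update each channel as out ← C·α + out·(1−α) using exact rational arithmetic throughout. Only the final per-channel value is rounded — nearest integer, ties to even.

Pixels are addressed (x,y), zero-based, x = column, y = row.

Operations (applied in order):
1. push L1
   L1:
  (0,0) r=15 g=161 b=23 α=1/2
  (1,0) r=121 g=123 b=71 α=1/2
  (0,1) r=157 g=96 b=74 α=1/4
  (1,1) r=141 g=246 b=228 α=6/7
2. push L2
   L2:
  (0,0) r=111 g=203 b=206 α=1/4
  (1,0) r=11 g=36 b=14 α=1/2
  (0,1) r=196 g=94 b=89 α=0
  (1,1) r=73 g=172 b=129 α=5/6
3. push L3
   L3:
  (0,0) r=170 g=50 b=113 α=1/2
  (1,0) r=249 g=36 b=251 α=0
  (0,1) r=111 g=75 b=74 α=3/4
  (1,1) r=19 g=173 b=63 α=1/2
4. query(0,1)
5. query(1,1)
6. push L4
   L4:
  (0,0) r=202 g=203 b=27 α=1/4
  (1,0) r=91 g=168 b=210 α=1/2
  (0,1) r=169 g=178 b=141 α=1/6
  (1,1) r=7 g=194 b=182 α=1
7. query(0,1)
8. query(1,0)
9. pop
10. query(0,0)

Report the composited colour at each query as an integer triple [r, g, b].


query (0,1) [L1,L2,L3] — begin 0,0,0
+L1 (α=1/4) → [157/4, 24, 37/2]
+L2 (α=0) → [157/4, 24, 37/2]
+L3 (α=3/4) → [1489/16, 249/4, 481/8]
rounded: [93, 62, 60]

query (1,1) [L1,L2,L3] — begin 0,0,0
after L1 α=6/7: [846/7, 1476/7, 1368/7]
after L2 α=5/6: [3401/42, 3748/21, 1961/14]
after L3 α=1/2: [4199/84, 7381/42, 2843/28]
→ [50, 176, 102]

query (0,1) [L1,L2,L3,L4] — begin 0,0,0
+L1 (α=1/4) → [157/4, 24, 37/2]
+L2 (α=0) → [157/4, 24, 37/2]
+L3 (α=3/4) → [1489/16, 249/4, 481/8]
+L4 (α=1/6) → [3383/32, 1957/24, 3533/48]
rounded: [106, 82, 74]

at x=1,y=0 over L1,L2,L3,L4:
L1 α=1/2: [121/2, 123/2, 71/2]
L2 α=1/2: [143/4, 195/4, 99/4]
L3 α=0: [143/4, 195/4, 99/4]
L4 α=1/2: [507/8, 867/8, 939/8]
rounded: [63, 108, 117]

(0,0) stack=L1,L2,L3; from [0,0,0]:
+L1 (α=1/2) → [15/2, 161/2, 23/2]
+L2 (α=1/4) → [267/8, 889/8, 481/8]
+L3 (α=1/2) → [1627/16, 1289/16, 1385/16]
→ [102, 81, 87]


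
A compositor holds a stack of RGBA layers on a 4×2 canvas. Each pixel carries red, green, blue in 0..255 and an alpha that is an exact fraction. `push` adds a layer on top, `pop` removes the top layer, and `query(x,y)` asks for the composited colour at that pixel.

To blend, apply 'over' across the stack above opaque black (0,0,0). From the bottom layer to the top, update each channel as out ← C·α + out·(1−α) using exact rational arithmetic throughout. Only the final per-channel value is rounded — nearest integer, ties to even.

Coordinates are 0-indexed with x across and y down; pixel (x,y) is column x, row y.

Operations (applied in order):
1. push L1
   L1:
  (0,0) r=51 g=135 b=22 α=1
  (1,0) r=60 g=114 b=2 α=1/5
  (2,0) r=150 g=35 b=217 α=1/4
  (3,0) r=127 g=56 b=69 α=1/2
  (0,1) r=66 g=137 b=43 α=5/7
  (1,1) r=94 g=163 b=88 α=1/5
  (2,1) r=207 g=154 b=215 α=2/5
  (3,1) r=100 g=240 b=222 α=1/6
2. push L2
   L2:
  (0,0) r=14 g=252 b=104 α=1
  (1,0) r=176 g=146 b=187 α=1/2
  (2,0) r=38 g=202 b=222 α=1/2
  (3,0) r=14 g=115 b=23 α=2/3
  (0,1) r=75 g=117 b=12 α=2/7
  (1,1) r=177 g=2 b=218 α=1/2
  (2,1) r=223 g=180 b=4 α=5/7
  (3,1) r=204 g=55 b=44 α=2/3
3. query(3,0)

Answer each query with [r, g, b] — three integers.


query (3,0) [L1,L2] — begin 0,0,0
after L1 α=1/2: [127/2, 28, 69/2]
after L2 α=2/3: [61/2, 86, 161/6]
→ [30, 86, 27]


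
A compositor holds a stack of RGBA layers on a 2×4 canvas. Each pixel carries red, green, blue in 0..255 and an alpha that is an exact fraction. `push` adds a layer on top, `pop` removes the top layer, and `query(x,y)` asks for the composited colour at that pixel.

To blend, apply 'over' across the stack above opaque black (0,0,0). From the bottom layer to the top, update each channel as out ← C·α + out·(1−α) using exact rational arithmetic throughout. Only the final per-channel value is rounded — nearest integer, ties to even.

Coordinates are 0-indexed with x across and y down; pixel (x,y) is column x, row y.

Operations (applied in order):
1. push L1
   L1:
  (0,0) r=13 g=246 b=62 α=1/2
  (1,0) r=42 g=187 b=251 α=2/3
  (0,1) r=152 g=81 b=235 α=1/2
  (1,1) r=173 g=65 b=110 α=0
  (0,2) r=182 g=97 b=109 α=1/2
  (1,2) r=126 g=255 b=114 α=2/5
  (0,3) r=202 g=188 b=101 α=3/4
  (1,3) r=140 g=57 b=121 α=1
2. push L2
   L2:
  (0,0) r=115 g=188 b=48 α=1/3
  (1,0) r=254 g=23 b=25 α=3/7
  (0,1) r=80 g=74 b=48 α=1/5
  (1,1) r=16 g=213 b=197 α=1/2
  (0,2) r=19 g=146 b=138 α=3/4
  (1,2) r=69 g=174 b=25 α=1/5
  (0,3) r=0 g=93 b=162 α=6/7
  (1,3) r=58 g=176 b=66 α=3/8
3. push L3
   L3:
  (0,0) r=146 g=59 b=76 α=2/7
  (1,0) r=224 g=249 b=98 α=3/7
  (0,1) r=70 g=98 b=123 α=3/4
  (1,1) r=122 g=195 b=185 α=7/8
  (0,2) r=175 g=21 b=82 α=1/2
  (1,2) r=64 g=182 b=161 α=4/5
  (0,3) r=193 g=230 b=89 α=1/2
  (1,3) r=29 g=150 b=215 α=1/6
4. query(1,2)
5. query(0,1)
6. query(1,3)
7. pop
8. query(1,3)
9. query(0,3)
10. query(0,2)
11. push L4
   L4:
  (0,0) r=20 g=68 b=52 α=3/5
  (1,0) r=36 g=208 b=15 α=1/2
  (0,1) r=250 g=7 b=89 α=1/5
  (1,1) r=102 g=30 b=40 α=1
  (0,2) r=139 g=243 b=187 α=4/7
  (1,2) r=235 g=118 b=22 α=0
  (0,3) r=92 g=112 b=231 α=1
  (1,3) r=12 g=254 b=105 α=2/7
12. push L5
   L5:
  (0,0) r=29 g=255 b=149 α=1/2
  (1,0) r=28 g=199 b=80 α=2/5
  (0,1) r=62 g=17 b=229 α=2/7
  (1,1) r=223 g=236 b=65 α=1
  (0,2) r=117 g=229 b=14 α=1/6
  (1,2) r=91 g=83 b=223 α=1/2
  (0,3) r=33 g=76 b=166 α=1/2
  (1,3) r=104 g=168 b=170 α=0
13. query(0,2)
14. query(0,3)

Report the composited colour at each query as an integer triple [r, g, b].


query (1,2) [L1,L2,L3] — begin 0,0,0
+L1 (α=2/5) → [252/5, 102, 228/5]
+L2 (α=1/5) → [1353/25, 582/5, 1037/25]
+L3 (α=4/5) → [7753/125, 4222/25, 17137/125]
rounded: [62, 169, 137]

query (0,1) [L1,L2,L3] — begin 0,0,0
+L1 (α=1/2) → [76, 81/2, 235/2]
+L2 (α=1/5) → [384/5, 236/5, 518/5]
+L3 (α=3/4) → [717/10, 853/10, 2363/20]
rounded: [72, 85, 118]

query (1,3) [L1,L2,L3] — begin 0,0,0
+L1 (α=1) → [140, 57, 121]
+L2 (α=3/8) → [437/4, 813/8, 803/8]
+L3 (α=1/6) → [767/8, 1755/16, 5735/48]
= [96, 110, 119]

at x=1,y=3 over L1,L2:
L1 α=1: [140, 57, 121]
L2 α=3/8: [437/4, 813/8, 803/8]
rounded: [109, 102, 100]

query (0,3) [L1,L2] — begin 0,0,0
+L1 (α=3/4) → [303/2, 141, 303/4]
+L2 (α=6/7) → [303/14, 699/7, 4191/28]
= [22, 100, 150]

(0,2) stack=L1,L2; from [0,0,0]:
after L1 α=1/2: [91, 97/2, 109/2]
after L2 α=3/4: [37, 973/8, 937/8]
= [37, 122, 117]

at x=0,y=2 over L1,L2,L4,L5:
L1 α=1/2: [91, 97/2, 109/2]
L2 α=3/4: [37, 973/8, 937/8]
L4 α=4/7: [667/7, 10695/56, 8795/56]
L5 α=1/6: [2077/21, 66299/336, 44759/336]
= [99, 197, 133]

(0,3) stack=L1,L2,L4,L5; from [0,0,0]:
+L1 (α=3/4) → [303/2, 141, 303/4]
+L2 (α=6/7) → [303/14, 699/7, 4191/28]
+L4 (α=1) → [92, 112, 231]
+L5 (α=1/2) → [125/2, 94, 397/2]
= [62, 94, 198]


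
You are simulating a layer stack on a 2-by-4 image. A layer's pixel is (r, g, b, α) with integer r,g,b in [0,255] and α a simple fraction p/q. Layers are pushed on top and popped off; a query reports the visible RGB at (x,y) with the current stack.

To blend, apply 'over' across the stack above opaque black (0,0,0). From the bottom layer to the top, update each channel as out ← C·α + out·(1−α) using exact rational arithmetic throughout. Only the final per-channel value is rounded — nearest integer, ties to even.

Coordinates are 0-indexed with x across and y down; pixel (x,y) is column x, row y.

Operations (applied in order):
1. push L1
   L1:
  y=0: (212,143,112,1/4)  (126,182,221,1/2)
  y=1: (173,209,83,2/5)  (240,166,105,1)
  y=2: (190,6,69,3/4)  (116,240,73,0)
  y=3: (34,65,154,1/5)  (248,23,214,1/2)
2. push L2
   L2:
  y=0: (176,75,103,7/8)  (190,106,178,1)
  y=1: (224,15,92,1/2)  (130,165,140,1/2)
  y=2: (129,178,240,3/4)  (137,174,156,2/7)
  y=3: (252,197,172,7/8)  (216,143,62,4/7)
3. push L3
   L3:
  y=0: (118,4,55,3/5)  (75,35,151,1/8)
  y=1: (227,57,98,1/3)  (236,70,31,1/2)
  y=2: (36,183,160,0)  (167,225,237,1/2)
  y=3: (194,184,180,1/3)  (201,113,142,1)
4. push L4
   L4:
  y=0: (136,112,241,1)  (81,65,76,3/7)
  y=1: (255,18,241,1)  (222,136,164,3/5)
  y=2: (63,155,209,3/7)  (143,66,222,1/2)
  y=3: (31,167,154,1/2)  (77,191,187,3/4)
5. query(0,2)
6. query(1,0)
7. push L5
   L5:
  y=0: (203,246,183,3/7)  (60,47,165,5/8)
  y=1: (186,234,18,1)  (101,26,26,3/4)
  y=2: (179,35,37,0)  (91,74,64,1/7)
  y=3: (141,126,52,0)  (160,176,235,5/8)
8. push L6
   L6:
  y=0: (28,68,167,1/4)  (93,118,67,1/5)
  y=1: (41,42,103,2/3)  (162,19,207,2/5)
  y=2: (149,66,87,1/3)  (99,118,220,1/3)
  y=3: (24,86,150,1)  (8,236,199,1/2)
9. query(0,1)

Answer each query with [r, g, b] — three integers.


at x=0,y=2 over L1,L2,L3,L4:
after L1 α=3/4: [285/2, 9/2, 207/4]
after L2 α=3/4: [1059/8, 1077/8, 3087/16]
after L3 α=0: [1059/8, 1077/8, 3087/16]
after L4 α=3/7: [1437/14, 2007/14, 5595/28]
→ [103, 143, 200]

(1,0) stack=L1,L2,L3,L4; from [0,0,0]:
+L1 (α=1/2) → [63, 91, 221/2]
+L2 (α=1) → [190, 106, 178]
+L3 (α=1/8) → [1405/8, 777/8, 1397/8]
+L4 (α=3/7) → [1891/14, 1167/14, 1853/14]
rounded: [135, 83, 132]

at x=0,y=1 over L1,L2,L3,L4,L5,L6:
after L1 α=2/5: [346/5, 418/5, 166/5]
after L2 α=1/2: [733/5, 493/10, 313/5]
after L3 α=1/3: [867/5, 778/15, 372/5]
after L4 α=1: [255, 18, 241]
after L5 α=1: [186, 234, 18]
after L6 α=2/3: [268/3, 106, 224/3]
= [89, 106, 75]


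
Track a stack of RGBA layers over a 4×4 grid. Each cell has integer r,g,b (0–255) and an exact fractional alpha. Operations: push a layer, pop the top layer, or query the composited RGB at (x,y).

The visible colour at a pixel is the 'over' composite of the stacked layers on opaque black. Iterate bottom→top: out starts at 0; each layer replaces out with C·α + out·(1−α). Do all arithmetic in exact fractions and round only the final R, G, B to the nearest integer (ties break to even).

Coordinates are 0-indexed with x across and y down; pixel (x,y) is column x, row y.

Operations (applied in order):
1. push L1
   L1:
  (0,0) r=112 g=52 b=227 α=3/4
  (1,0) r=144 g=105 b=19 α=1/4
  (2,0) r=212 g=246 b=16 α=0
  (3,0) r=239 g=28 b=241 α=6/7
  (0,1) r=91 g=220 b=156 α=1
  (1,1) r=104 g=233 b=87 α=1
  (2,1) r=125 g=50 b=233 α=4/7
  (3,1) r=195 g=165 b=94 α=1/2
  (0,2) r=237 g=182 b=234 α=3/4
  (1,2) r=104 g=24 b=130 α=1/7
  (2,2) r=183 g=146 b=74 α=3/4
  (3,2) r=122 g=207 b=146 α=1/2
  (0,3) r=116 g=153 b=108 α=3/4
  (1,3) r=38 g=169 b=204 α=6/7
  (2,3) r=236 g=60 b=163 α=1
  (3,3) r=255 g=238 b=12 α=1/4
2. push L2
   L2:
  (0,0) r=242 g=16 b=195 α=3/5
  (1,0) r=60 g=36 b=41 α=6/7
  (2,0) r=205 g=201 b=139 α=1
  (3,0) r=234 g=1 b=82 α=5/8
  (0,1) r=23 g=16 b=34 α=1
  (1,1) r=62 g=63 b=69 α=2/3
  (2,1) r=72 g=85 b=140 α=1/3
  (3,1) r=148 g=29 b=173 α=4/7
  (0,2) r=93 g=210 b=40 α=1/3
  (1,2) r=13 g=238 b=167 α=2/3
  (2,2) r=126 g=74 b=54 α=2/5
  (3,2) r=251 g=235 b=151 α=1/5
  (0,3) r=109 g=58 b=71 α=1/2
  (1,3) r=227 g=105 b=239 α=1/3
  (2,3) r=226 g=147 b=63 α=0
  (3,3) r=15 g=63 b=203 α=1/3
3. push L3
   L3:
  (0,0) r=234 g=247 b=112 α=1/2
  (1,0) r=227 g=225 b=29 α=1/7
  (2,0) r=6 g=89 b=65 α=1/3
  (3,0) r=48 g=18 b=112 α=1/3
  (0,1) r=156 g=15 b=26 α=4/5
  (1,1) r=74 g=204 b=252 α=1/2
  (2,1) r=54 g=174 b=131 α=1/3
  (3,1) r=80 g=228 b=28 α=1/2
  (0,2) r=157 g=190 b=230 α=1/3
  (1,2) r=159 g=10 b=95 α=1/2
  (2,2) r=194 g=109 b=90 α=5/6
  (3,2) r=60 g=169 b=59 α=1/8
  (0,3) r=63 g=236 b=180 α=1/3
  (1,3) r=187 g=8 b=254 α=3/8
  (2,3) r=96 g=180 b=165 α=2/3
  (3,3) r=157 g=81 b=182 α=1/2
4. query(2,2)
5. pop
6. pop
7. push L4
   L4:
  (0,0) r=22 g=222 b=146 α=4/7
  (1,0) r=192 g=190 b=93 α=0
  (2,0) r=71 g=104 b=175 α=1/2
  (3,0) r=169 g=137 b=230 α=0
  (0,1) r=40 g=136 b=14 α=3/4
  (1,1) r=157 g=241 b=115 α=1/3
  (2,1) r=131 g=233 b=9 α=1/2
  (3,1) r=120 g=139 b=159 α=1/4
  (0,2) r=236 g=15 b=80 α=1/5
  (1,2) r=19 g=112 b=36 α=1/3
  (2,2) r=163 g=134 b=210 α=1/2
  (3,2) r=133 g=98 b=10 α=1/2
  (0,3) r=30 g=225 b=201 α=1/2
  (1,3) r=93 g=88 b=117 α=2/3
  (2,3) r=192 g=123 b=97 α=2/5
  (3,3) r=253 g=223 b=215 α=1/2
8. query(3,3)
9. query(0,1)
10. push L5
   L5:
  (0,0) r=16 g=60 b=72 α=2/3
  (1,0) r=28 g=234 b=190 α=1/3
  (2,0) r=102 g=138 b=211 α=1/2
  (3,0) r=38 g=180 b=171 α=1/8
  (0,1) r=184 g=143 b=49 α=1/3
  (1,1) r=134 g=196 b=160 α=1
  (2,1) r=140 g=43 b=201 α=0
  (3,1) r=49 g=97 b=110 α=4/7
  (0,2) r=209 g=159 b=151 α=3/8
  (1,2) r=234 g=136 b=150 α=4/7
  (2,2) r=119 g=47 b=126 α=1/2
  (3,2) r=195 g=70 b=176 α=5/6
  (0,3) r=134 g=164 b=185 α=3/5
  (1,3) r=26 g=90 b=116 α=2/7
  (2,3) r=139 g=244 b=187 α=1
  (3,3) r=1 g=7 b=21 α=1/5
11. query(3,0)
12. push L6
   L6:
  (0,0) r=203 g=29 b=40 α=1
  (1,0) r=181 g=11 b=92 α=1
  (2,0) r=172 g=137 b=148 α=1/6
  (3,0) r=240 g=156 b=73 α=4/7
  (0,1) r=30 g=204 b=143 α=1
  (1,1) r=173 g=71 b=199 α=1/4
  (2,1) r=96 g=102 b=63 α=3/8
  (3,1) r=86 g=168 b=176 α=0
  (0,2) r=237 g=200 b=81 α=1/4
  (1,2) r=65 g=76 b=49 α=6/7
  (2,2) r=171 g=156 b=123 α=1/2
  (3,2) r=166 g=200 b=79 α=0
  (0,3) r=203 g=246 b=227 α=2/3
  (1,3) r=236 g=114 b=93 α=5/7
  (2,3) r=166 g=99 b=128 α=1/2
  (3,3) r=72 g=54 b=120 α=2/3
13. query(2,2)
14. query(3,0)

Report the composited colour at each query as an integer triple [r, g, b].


(2,2) stack=L1,L2,L3; from [0,0,0]:
+L1 (α=3/4) → [549/4, 219/2, 111/2]
+L2 (α=2/5) → [531/4, 953/10, 549/10]
+L3 (α=5/6) → [4411/24, 6403/60, 1683/20]
= [184, 107, 84]

(3,3) stack=L1,L4; from [0,0,0]:
L1 α=1/4: [255/4, 119/2, 3]
L4 α=1/2: [1267/8, 565/4, 109]
→ [158, 141, 109]

query (0,1) [L1,L4] — begin 0,0,0
+L1 (α=1) → [91, 220, 156]
+L4 (α=3/4) → [211/4, 157, 99/2]
→ [53, 157, 50]

(3,0) stack=L1,L4,L5; from [0,0,0]:
after L1 α=6/7: [1434/7, 24, 1446/7]
after L4 α=0: [1434/7, 24, 1446/7]
after L5 α=1/8: [184, 87/2, 1617/8]
→ [184, 44, 202]

query (2,2) [L1,L4,L5,L6] — begin 0,0,0
L1 α=3/4: [549/4, 219/2, 111/2]
L4 α=1/2: [1201/8, 487/4, 531/4]
L5 α=1/2: [2153/16, 675/8, 1035/8]
L6 α=1/2: [4889/32, 1923/16, 2019/16]
= [153, 120, 126]

(3,0) stack=L1,L4,L5,L6; from [0,0,0]:
L1 α=6/7: [1434/7, 24, 1446/7]
L4 α=0: [1434/7, 24, 1446/7]
L5 α=1/8: [184, 87/2, 1617/8]
L6 α=4/7: [216, 1509/14, 7187/56]
= [216, 108, 128]
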